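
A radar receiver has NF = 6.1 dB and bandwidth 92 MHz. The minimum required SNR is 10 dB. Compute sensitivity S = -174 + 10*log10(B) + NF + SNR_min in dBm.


10*log10(92000000.0) = 79.64
S = -174 + 79.64 + 6.1 + 10 = -78.3 dBm

-78.3 dBm


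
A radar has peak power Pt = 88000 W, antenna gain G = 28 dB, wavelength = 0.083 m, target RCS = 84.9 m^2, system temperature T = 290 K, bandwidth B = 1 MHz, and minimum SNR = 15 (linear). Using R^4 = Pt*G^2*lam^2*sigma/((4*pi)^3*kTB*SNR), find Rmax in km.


G_lin = 10^(28/10) = 630.957344
R^4 = 88000 * 630.957344^2 * 0.083^2 * 84.9 / ((4*pi)^3 * 1.38e-23 * 290 * 1000000.0 * 15)
R^4 = 1.72008e20 m^4
R_max = (1.72008e20)^(1/4) = 114521.5 m = 114.5 km

114.5 km


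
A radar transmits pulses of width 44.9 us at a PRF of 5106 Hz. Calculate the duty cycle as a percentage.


DC = 44.9e-6 * 5106 * 100 = 22.93%

22.93%


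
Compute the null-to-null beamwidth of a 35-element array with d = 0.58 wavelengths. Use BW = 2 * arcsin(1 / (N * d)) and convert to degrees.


1/(N*d) = 1/(35*0.58) = 0.049261
BW = 2*arcsin(0.049261) = 5.6 degrees

5.6 degrees


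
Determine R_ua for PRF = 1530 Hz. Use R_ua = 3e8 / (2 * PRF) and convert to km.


R_ua = 3e8 / (2 * 1530) = 98039.2 m = 98.0 km

98.0 km


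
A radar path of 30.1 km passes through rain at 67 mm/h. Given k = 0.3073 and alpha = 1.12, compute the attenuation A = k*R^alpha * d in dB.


gamma = 0.3073 * 67^1.12 = 34.100939 dB/km
A = 34.100939 * 30.1 = 1026.44 dB

1026.44 dB


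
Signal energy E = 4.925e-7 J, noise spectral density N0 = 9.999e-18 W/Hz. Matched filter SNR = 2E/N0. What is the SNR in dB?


SNR_lin = 2 * 4.925e-7 / 9.999e-18 = 9.851e10
SNR_dB = 10*log10(9.851e10) = 109.9 dB

109.9 dB


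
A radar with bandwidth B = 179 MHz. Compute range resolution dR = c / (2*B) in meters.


dR = 3e8 / (2 * 179000000.0) = 0.84 m

0.84 m


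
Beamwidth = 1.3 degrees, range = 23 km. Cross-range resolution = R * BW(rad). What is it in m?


BW_rad = 0.02268928
CR = 23000 * 0.02268928 = 521.9 m

521.9 m


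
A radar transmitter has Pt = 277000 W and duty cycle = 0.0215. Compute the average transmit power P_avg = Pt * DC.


P_avg = 277000 * 0.0215 = 5955.5 W

5955.5 W


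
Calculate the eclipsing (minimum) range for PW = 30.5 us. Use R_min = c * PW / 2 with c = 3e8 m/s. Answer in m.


R_min = 3e8 * 30.5e-6 / 2 = 4575.0 m

4575.0 m


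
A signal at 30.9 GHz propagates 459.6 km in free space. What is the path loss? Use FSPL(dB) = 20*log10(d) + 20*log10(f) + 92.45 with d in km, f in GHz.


20*log10(459.6) = 53.25
20*log10(30.9) = 29.8
FSPL = 175.5 dB

175.5 dB


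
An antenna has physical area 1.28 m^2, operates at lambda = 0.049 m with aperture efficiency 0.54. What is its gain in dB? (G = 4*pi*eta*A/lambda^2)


G_linear = 4*pi*0.54*1.28/0.049^2 = 3617.61
G_dB = 10*log10(3617.61) = 35.6 dB

35.6 dB


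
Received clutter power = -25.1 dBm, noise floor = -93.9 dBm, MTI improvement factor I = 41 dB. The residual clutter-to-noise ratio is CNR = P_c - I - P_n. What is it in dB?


CNR = -25.1 - 41 - (-93.9) = 27.8 dB

27.8 dB


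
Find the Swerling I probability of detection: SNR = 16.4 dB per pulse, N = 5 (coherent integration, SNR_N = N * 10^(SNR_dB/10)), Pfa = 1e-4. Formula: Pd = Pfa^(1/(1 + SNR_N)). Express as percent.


SNR_lin = 10^(16.4/10) = 43.65158
SNR_N = 5 * 43.65158 = 218.2579
1/(1 + SNR_N) = 1/219.2579 = 0.0045608
Pd = (1e-4)^0.0045608 = 0.95886
Pd = 95.9%

95.9%


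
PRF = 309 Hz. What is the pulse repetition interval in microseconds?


PRI = 1/309 = 0.003236246 s = 3236.2 us

3236.2 us


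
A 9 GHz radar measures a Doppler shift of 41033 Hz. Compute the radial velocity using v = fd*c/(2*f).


v = 41033 * 3e8 / (2 * 9000000000.0) = 683.9 m/s

683.9 m/s


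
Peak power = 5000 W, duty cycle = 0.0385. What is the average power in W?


P_avg = 5000 * 0.0385 = 192.5 W

192.5 W


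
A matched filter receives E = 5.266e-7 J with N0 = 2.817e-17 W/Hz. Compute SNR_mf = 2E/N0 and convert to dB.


SNR_lin = 2 * 5.266e-7 / 2.817e-17 = 3.739e10
SNR_dB = 10*log10(3.739e10) = 105.7 dB

105.7 dB


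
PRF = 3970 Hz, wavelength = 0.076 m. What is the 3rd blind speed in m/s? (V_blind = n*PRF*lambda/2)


V_blind = 3 * 3970 * 0.076 / 2 = 452.6 m/s

452.6 m/s


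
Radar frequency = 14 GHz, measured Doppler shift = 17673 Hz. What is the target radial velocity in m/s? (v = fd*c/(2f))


v = 17673 * 3e8 / (2 * 14000000000.0) = 189.4 m/s

189.4 m/s


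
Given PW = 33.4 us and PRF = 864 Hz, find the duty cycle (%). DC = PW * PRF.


DC = 33.4e-6 * 864 * 100 = 2.89%

2.89%


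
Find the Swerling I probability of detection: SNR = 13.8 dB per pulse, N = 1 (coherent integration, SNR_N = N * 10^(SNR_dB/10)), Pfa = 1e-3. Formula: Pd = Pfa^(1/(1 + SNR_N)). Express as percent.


SNR_lin = 10^(13.8/10) = 23.98833
SNR_N = 1 * 23.98833 = 23.98833
1/(1 + SNR_N) = 1/24.98833 = 0.0400187
Pd = (1e-3)^0.0400187 = 0.75848
Pd = 75.8%

75.8%


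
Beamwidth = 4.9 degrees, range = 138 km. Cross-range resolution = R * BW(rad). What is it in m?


BW_rad = 0.085521133
CR = 138000 * 0.085521133 = 11801.9 m

11801.9 m


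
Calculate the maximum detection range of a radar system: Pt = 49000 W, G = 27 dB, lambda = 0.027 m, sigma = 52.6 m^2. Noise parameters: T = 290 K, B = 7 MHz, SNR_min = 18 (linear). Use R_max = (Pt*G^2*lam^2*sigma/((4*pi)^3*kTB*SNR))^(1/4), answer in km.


G_lin = 10^(27/10) = 501.187234
R^4 = 49000 * 501.187234^2 * 0.027^2 * 52.6 / ((4*pi)^3 * 1.38e-23 * 290 * 7000000.0 * 18)
R^4 = 4.71663e17 m^4
R_max = (4.71663e17)^(1/4) = 26206.4 m = 26.2 km

26.2 km


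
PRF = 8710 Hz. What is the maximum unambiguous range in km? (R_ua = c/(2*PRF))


R_ua = 3e8 / (2 * 8710) = 17221.6 m = 17.2 km

17.2 km


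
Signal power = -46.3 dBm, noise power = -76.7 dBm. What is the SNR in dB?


SNR = -46.3 - (-76.7) = 30.4 dB

30.4 dB


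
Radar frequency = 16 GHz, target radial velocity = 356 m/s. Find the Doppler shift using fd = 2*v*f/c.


fd = 2 * 356 * 16000000000.0 / 3e8 = 37973.3 Hz

37973.3 Hz


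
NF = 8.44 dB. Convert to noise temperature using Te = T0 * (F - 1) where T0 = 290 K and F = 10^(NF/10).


NF_lin = 10^(8.44/10) = 6.982324
Te = 290 * (6.982324 - 1) = 1734.9 K

1734.9 K


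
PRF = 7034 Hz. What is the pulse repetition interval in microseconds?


PRI = 1/7034 = 0.0001421666 s = 142.2 us

142.2 us


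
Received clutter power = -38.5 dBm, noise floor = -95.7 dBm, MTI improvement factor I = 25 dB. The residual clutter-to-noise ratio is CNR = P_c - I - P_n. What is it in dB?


CNR = -38.5 - 25 - (-95.7) = 32.2 dB

32.2 dB


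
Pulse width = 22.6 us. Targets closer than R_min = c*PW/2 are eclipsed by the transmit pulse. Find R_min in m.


R_min = 3e8 * 22.6e-6 / 2 = 3390.0 m

3390.0 m


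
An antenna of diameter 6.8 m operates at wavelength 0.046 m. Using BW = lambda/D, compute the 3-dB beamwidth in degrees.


BW_rad = 0.046 / 6.8 = 0.006765
BW_deg = 0.39 degrees

0.39 degrees


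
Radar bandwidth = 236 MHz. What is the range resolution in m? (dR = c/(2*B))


dR = 3e8 / (2 * 236000000.0) = 0.64 m

0.64 m


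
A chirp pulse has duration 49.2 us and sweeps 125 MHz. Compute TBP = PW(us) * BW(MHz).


TBP = 49.2 * 125 = 6150.0

6150.0


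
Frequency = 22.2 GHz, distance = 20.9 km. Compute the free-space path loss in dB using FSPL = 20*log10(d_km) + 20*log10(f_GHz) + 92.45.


20*log10(20.9) = 26.4
20*log10(22.2) = 26.93
FSPL = 145.8 dB

145.8 dB


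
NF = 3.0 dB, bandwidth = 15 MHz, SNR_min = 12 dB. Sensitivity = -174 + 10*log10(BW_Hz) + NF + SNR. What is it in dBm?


10*log10(15000000.0) = 71.76
S = -174 + 71.76 + 3.0 + 12 = -87.2 dBm

-87.2 dBm


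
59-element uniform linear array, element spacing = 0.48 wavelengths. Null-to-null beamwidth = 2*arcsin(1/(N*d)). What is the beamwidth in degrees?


1/(N*d) = 1/(59*0.48) = 0.035311
BW = 2*arcsin(0.035311) = 4.0 degrees

4.0 degrees


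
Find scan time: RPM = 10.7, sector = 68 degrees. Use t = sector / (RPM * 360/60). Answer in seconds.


t = 68 / (10.7 * 360) * 60 = 1.06 s

1.06 s


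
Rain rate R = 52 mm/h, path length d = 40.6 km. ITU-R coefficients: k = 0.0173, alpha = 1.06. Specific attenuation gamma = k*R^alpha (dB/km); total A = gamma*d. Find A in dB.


gamma = 0.0173 * 52^1.06 = 1.140275 dB/km
A = 1.140275 * 40.6 = 46.3 dB

46.3 dB


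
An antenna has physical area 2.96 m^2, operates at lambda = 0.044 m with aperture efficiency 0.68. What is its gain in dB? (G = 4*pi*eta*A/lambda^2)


G_linear = 4*pi*0.68*2.96/0.044^2 = 13064.87
G_dB = 10*log10(13064.87) = 41.2 dB

41.2 dB


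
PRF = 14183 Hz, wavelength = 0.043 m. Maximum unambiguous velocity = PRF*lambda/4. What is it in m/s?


V_ua = 14183 * 0.043 / 4 = 152.5 m/s

152.5 m/s


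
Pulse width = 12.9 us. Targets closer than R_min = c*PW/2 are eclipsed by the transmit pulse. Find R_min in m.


R_min = 3e8 * 12.9e-6 / 2 = 1935.0 m

1935.0 m


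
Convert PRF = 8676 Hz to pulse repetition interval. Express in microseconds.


PRI = 1/8676 = 0.0001152605 s = 115.3 us

115.3 us


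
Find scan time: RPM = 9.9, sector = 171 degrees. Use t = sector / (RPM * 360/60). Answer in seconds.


t = 171 / (9.9 * 360) * 60 = 2.88 s

2.88 s


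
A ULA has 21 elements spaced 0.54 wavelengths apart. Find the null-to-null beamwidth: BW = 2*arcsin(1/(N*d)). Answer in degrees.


1/(N*d) = 1/(21*0.54) = 0.088183
BW = 2*arcsin(0.088183) = 10.1 degrees

10.1 degrees


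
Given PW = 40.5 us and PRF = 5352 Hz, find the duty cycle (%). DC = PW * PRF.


DC = 40.5e-6 * 5352 * 100 = 21.68%

21.68%


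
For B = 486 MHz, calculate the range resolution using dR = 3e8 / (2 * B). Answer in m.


dR = 3e8 / (2 * 486000000.0) = 0.31 m

0.31 m


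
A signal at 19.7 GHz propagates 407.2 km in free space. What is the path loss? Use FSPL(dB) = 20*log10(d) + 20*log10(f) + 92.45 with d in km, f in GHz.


20*log10(407.2) = 52.2
20*log10(19.7) = 25.89
FSPL = 170.5 dB

170.5 dB


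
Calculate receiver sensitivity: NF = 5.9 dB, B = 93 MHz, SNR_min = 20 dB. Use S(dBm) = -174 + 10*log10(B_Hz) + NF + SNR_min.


10*log10(93000000.0) = 79.68
S = -174 + 79.68 + 5.9 + 20 = -68.4 dBm

-68.4 dBm


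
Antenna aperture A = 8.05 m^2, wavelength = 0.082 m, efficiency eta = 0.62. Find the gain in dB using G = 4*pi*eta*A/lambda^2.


G_linear = 4*pi*0.62*8.05/0.082^2 = 9327.6
G_dB = 10*log10(9327.6) = 39.7 dB

39.7 dB


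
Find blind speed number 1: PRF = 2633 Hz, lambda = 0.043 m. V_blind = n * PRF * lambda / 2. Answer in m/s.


V_blind = 1 * 2633 * 0.043 / 2 = 56.6 m/s

56.6 m/s


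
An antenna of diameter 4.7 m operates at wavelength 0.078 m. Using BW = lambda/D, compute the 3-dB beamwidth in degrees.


BW_rad = 0.078 / 4.7 = 0.016596
BW_deg = 0.95 degrees

0.95 degrees


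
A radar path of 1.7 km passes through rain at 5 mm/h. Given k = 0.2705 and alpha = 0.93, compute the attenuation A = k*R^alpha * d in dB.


gamma = 0.2705 * 5^0.93 = 1.208396 dB/km
A = 1.208396 * 1.7 = 2.05 dB

2.05 dB


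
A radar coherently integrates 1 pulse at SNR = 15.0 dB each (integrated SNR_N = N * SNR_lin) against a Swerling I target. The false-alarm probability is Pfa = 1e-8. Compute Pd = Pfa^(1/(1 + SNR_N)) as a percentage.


SNR_lin = 10^(15.0/10) = 31.62278
SNR_N = 1 * 31.62278 = 31.62278
1/(1 + SNR_N) = 1/32.62278 = 0.0306534
Pd = (1e-8)^0.0306534 = 0.56856
Pd = 56.9%

56.9%


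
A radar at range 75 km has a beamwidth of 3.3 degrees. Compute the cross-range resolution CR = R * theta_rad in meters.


BW_rad = 0.057595865
CR = 75000 * 0.057595865 = 4319.7 m

4319.7 m


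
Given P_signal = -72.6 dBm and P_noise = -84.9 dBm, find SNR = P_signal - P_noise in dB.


SNR = -72.6 - (-84.9) = 12.3 dB

12.3 dB


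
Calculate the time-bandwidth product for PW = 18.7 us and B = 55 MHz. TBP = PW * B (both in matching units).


TBP = 18.7 * 55 = 1028.5

1028.5


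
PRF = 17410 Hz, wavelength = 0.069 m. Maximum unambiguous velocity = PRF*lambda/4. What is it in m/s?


V_ua = 17410 * 0.069 / 4 = 300.3 m/s

300.3 m/s


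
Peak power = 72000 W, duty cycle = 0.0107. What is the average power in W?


P_avg = 72000 * 0.0107 = 770.4 W

770.4 W


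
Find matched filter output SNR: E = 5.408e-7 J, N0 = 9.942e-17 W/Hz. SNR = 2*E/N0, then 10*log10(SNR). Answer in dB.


SNR_lin = 2 * 5.408e-7 / 9.942e-17 = 1.088e10
SNR_dB = 10*log10(1.088e10) = 100.4 dB

100.4 dB


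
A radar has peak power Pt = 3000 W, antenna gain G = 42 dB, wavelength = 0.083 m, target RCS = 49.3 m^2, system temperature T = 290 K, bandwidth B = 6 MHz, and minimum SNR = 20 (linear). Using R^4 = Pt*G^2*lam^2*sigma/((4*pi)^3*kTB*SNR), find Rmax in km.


G_lin = 10^(42/10) = 15848.931925
R^4 = 3000 * 15848.931925^2 * 0.083^2 * 49.3 / ((4*pi)^3 * 1.38e-23 * 290 * 6000000.0 * 20)
R^4 = 2.68557e20 m^4
R_max = (2.68557e20)^(1/4) = 128014.5 m = 128.0 km

128.0 km


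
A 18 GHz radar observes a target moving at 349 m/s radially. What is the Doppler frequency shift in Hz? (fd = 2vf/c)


fd = 2 * 349 * 18000000000.0 / 3e8 = 41880.0 Hz

41880.0 Hz


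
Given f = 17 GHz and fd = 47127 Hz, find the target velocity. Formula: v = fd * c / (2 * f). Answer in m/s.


v = 47127 * 3e8 / (2 * 17000000000.0) = 415.8 m/s

415.8 m/s


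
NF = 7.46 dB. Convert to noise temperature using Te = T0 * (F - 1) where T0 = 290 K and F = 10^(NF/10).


NF_lin = 10^(7.46/10) = 5.571857
Te = 290 * (5.571857 - 1) = 1325.8 K

1325.8 K


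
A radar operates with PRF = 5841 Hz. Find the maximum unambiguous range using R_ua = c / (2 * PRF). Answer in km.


R_ua = 3e8 / (2 * 5841) = 25680.5 m = 25.7 km

25.7 km


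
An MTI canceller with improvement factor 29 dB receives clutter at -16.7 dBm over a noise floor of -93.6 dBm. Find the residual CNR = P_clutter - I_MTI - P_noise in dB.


CNR = -16.7 - 29 - (-93.6) = 47.9 dB

47.9 dB


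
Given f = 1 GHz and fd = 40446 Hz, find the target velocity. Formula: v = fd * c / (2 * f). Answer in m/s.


v = 40446 * 3e8 / (2 * 1000000000.0) = 6066.9 m/s

6066.9 m/s


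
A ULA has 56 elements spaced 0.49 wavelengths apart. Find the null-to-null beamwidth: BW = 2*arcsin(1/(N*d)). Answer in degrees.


1/(N*d) = 1/(56*0.49) = 0.036443
BW = 2*arcsin(0.036443) = 4.2 degrees

4.2 degrees


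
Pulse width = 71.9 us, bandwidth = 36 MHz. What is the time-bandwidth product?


TBP = 71.9 * 36 = 2588.4

2588.4


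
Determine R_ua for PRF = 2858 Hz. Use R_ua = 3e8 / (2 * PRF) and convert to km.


R_ua = 3e8 / (2 * 2858) = 52484.3 m = 52.5 km

52.5 km


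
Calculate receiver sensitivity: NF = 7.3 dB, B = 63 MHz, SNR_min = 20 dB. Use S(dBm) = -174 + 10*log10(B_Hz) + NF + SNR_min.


10*log10(63000000.0) = 77.99
S = -174 + 77.99 + 7.3 + 20 = -68.7 dBm

-68.7 dBm


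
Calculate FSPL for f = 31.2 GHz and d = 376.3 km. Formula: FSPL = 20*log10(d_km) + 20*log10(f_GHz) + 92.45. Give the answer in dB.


20*log10(376.3) = 51.51
20*log10(31.2) = 29.88
FSPL = 173.8 dB

173.8 dB


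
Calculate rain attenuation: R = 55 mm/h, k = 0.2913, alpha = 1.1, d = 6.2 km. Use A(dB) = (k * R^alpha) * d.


gamma = 0.2913 * 55^1.1 = 23.918803 dB/km
A = 23.918803 * 6.2 = 148.3 dB

148.3 dB


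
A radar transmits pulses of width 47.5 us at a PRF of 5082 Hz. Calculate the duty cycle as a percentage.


DC = 47.5e-6 * 5082 * 100 = 24.14%

24.14%


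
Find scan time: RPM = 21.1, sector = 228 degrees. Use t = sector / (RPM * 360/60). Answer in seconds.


t = 228 / (21.1 * 360) * 60 = 1.8 s

1.8 s


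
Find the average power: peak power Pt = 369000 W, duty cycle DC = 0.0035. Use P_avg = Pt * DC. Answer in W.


P_avg = 369000 * 0.0035 = 1291.5 W

1291.5 W


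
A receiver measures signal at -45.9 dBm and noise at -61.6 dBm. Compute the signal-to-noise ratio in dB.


SNR = -45.9 - (-61.6) = 15.7 dB

15.7 dB


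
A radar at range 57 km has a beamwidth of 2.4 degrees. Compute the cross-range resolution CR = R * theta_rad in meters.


BW_rad = 0.041887902
CR = 57000 * 0.041887902 = 2387.6 m

2387.6 m


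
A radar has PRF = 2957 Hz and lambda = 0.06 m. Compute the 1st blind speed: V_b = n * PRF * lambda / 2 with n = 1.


V_blind = 1 * 2957 * 0.06 / 2 = 88.7 m/s

88.7 m/s


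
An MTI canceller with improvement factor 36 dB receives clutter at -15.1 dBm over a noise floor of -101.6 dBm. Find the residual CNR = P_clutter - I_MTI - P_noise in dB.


CNR = -15.1 - 36 - (-101.6) = 50.5 dB

50.5 dB


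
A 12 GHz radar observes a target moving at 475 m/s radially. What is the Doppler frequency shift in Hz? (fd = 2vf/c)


fd = 2 * 475 * 12000000000.0 / 3e8 = 38000.0 Hz

38000.0 Hz


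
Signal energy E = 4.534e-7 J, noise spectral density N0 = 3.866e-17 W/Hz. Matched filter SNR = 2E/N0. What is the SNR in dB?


SNR_lin = 2 * 4.534e-7 / 3.866e-17 = 2.346e10
SNR_dB = 10*log10(2.346e10) = 103.7 dB

103.7 dB


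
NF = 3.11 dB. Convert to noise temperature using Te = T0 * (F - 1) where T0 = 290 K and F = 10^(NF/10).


NF_lin = 10^(3.11/10) = 2.046445
Te = 290 * (2.046445 - 1) = 303.5 K

303.5 K


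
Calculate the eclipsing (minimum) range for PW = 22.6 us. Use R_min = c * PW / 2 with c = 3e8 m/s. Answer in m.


R_min = 3e8 * 22.6e-6 / 2 = 3390.0 m

3390.0 m


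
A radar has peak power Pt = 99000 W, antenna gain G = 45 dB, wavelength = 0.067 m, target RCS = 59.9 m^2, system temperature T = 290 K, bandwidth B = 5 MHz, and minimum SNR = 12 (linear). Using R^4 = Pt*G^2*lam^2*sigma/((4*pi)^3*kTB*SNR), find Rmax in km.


G_lin = 10^(45/10) = 31622.776602
R^4 = 99000 * 31622.776602^2 * 0.067^2 * 59.9 / ((4*pi)^3 * 1.38e-23 * 290 * 5000000.0 * 12)
R^4 = 5.58668e22 m^4
R_max = (5.58668e22)^(1/4) = 486170.3 m = 486.2 km

486.2 km


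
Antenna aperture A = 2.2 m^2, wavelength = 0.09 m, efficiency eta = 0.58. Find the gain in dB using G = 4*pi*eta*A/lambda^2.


G_linear = 4*pi*0.58*2.2/0.09^2 = 1979.59
G_dB = 10*log10(1979.59) = 33.0 dB

33.0 dB


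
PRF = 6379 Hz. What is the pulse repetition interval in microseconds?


PRI = 1/6379 = 0.0001567644 s = 156.8 us

156.8 us


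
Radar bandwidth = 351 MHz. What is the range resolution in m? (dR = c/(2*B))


dR = 3e8 / (2 * 351000000.0) = 0.43 m

0.43 m


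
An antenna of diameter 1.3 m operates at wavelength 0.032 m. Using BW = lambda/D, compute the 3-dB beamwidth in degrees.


BW_rad = 0.032 / 1.3 = 0.024615
BW_deg = 1.41 degrees

1.41 degrees


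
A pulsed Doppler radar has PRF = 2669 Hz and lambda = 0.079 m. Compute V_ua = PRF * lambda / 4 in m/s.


V_ua = 2669 * 0.079 / 4 = 52.7 m/s

52.7 m/s


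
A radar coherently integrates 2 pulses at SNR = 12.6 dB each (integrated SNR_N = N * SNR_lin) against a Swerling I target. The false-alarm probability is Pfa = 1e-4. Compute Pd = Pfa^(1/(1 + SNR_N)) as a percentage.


SNR_lin = 10^(12.6/10) = 18.19701
SNR_N = 2 * 18.19701 = 36.39402
1/(1 + SNR_N) = 1/37.39402 = 0.0267422
Pd = (1e-4)^0.0267422 = 0.78168
Pd = 78.2%

78.2%


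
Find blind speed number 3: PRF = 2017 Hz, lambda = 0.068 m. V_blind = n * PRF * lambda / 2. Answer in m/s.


V_blind = 3 * 2017 * 0.068 / 2 = 205.7 m/s

205.7 m/s


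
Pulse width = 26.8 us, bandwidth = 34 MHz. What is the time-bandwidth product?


TBP = 26.8 * 34 = 911.2

911.2


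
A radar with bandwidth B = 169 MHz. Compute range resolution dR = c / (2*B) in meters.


dR = 3e8 / (2 * 169000000.0) = 0.89 m

0.89 m


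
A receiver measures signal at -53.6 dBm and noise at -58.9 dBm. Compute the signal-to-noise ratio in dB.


SNR = -53.6 - (-58.9) = 5.3 dB

5.3 dB


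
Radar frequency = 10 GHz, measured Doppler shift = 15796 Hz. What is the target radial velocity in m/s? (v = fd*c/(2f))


v = 15796 * 3e8 / (2 * 10000000000.0) = 236.9 m/s

236.9 m/s


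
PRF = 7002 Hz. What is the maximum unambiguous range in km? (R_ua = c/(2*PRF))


R_ua = 3e8 / (2 * 7002) = 21422.5 m = 21.4 km

21.4 km


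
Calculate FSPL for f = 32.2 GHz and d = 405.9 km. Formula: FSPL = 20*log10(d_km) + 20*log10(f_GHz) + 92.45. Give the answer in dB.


20*log10(405.9) = 52.17
20*log10(32.2) = 30.16
FSPL = 174.8 dB

174.8 dB


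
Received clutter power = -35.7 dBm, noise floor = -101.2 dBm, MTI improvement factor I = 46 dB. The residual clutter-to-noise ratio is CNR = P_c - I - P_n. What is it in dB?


CNR = -35.7 - 46 - (-101.2) = 19.5 dB

19.5 dB


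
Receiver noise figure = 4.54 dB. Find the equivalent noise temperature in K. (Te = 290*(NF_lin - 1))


NF_lin = 10^(4.54/10) = 2.844461
Te = 290 * (2.844461 - 1) = 534.9 K

534.9 K


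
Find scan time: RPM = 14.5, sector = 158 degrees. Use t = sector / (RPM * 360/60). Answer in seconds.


t = 158 / (14.5 * 360) * 60 = 1.82 s

1.82 s


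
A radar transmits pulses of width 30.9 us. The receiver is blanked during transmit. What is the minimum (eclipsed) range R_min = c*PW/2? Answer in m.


R_min = 3e8 * 30.9e-6 / 2 = 4635.0 m

4635.0 m


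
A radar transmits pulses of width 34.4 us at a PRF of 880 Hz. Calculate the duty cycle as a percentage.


DC = 34.4e-6 * 880 * 100 = 3.03%

3.03%


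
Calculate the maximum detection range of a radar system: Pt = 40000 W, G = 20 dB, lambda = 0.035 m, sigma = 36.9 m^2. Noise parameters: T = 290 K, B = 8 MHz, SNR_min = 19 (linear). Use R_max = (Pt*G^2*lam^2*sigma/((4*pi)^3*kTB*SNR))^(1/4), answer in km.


G_lin = 10^(20/10) = 100.0
R^4 = 40000 * 100.0^2 * 0.035^2 * 36.9 / ((4*pi)^3 * 1.38e-23 * 290 * 8000000.0 * 19)
R^4 = 1.49786e16 m^4
R_max = (1.49786e16)^(1/4) = 11062.9 m = 11.1 km

11.1 km


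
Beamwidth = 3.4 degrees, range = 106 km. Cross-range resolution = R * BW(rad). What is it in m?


BW_rad = 0.059341195
CR = 106000 * 0.059341195 = 6290.2 m

6290.2 m


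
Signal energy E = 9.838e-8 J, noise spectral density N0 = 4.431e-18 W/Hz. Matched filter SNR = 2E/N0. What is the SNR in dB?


SNR_lin = 2 * 9.838e-8 / 4.431e-18 = 4.441e10
SNR_dB = 10*log10(4.441e10) = 106.5 dB

106.5 dB


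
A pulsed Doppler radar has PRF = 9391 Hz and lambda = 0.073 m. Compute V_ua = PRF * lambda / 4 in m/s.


V_ua = 9391 * 0.073 / 4 = 171.4 m/s

171.4 m/s


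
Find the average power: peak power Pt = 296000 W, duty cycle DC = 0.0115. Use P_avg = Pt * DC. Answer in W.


P_avg = 296000 * 0.0115 = 3404.0 W

3404.0 W


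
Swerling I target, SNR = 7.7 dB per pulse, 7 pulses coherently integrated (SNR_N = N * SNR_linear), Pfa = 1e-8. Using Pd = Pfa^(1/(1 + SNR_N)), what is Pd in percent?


SNR_lin = 10^(7.7/10) = 5.88844
SNR_N = 7 * 5.88844 = 41.21908
1/(1 + SNR_N) = 1/42.21908 = 0.023686
Pd = (1e-8)^0.023686 = 0.64642
Pd = 64.6%

64.6%


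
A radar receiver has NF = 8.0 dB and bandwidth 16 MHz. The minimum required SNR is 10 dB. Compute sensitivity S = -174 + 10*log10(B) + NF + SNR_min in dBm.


10*log10(16000000.0) = 72.04
S = -174 + 72.04 + 8.0 + 10 = -84.0 dBm

-84.0 dBm


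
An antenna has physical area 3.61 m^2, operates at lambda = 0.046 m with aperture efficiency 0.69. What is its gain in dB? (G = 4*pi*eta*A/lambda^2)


G_linear = 4*pi*0.69*3.61/0.046^2 = 14792.8
G_dB = 10*log10(14792.8) = 41.7 dB

41.7 dB


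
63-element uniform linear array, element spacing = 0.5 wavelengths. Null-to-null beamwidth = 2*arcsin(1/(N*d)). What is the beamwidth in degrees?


1/(N*d) = 1/(63*0.5) = 0.031746
BW = 2*arcsin(0.031746) = 3.6 degrees

3.6 degrees


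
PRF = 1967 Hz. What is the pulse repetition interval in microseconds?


PRI = 1/1967 = 0.0005083884 s = 508.4 us

508.4 us


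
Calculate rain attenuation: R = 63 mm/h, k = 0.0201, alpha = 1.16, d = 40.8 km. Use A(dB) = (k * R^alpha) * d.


gamma = 0.0201 * 63^1.16 = 2.457147 dB/km
A = 2.457147 * 40.8 = 100.25 dB

100.25 dB


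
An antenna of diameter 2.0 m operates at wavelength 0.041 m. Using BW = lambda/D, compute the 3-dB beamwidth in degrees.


BW_rad = 0.041 / 2.0 = 0.0205
BW_deg = 1.17 degrees

1.17 degrees


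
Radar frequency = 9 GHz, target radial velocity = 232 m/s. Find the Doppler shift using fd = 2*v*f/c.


fd = 2 * 232 * 9000000000.0 / 3e8 = 13920.0 Hz

13920.0 Hz


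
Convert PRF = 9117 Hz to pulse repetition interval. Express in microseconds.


PRI = 1/9117 = 0.0001096852 s = 109.7 us

109.7 us


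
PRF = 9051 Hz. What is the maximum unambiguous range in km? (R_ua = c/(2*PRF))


R_ua = 3e8 / (2 * 9051) = 16572.8 m = 16.6 km

16.6 km


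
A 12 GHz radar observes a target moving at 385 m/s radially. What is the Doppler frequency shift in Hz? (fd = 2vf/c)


fd = 2 * 385 * 12000000000.0 / 3e8 = 30800.0 Hz

30800.0 Hz


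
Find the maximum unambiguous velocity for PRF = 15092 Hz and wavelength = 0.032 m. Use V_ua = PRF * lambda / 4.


V_ua = 15092 * 0.032 / 4 = 120.7 m/s

120.7 m/s


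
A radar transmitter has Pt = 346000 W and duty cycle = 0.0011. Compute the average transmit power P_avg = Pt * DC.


P_avg = 346000 * 0.0011 = 380.6 W

380.6 W


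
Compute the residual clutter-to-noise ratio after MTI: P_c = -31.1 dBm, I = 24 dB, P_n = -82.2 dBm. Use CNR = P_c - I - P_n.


CNR = -31.1 - 24 - (-82.2) = 27.1 dB

27.1 dB


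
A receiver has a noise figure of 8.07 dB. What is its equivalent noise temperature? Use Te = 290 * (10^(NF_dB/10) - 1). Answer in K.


NF_lin = 10^(8.07/10) = 6.412096
Te = 290 * (6.412096 - 1) = 1569.5 K

1569.5 K


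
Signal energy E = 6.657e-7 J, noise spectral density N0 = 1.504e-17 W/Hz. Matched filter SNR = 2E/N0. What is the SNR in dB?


SNR_lin = 2 * 6.657e-7 / 1.504e-17 = 8.852e10
SNR_dB = 10*log10(8.852e10) = 109.5 dB

109.5 dB


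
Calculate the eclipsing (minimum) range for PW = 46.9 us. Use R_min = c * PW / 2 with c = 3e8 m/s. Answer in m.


R_min = 3e8 * 46.9e-6 / 2 = 7035.0 m

7035.0 m


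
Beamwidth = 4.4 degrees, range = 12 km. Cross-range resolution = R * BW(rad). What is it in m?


BW_rad = 0.076794487
CR = 12000 * 0.076794487 = 921.5 m

921.5 m


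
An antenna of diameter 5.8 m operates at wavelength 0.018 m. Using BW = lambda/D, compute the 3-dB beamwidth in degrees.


BW_rad = 0.018 / 5.8 = 0.003103
BW_deg = 0.18 degrees

0.18 degrees


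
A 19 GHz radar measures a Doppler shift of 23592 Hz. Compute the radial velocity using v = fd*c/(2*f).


v = 23592 * 3e8 / (2 * 19000000000.0) = 186.3 m/s

186.3 m/s


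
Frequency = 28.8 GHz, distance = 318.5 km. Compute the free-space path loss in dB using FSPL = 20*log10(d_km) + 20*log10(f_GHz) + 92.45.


20*log10(318.5) = 50.06
20*log10(28.8) = 29.19
FSPL = 171.7 dB

171.7 dB


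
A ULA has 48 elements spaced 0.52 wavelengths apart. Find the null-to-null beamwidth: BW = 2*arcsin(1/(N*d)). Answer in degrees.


1/(N*d) = 1/(48*0.52) = 0.040064
BW = 2*arcsin(0.040064) = 4.6 degrees

4.6 degrees


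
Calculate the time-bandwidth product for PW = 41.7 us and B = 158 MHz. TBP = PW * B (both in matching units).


TBP = 41.7 * 158 = 6588.6

6588.6


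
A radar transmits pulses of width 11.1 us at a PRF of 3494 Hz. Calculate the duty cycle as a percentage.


DC = 11.1e-6 * 3494 * 100 = 3.88%

3.88%


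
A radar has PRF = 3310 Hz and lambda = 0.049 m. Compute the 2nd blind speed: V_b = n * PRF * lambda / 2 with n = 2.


V_blind = 2 * 3310 * 0.049 / 2 = 162.2 m/s

162.2 m/s


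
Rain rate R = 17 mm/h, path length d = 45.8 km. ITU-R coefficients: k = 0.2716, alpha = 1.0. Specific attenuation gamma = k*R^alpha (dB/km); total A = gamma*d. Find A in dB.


gamma = 0.2716 * 17^1.0 = 4.6172 dB/km
A = 4.6172 * 45.8 = 211.47 dB

211.47 dB


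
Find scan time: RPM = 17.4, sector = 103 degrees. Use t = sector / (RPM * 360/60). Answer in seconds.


t = 103 / (17.4 * 360) * 60 = 0.99 s

0.99 s


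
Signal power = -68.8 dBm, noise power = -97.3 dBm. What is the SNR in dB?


SNR = -68.8 - (-97.3) = 28.5 dB

28.5 dB


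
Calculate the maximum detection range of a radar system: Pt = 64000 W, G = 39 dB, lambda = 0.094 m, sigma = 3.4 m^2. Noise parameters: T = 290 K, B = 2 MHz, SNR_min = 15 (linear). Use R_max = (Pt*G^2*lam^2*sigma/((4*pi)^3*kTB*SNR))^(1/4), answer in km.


G_lin = 10^(39/10) = 7943.282347
R^4 = 64000 * 7943.282347^2 * 0.094^2 * 3.4 / ((4*pi)^3 * 1.38e-23 * 290 * 2000000.0 * 15)
R^4 = 5.09198e20 m^4
R_max = (5.09198e20)^(1/4) = 150217.9 m = 150.2 km

150.2 km


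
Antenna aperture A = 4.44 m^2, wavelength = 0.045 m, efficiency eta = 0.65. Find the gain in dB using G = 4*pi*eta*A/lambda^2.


G_linear = 4*pi*0.65*4.44/0.045^2 = 17909.41
G_dB = 10*log10(17909.41) = 42.5 dB

42.5 dB


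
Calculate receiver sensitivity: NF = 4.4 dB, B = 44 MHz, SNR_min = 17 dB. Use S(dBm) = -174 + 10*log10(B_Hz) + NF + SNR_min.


10*log10(44000000.0) = 76.43
S = -174 + 76.43 + 4.4 + 17 = -76.2 dBm

-76.2 dBm


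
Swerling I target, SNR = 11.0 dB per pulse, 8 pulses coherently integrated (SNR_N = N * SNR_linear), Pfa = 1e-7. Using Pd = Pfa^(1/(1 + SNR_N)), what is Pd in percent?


SNR_lin = 10^(11.0/10) = 12.58925
SNR_N = 8 * 12.58925 = 100.714
1/(1 + SNR_N) = 1/101.714 = 0.0098315
Pd = (1e-7)^0.0098315 = 0.85345
Pd = 85.3%

85.3%


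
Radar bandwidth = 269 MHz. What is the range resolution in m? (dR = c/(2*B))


dR = 3e8 / (2 * 269000000.0) = 0.56 m

0.56 m


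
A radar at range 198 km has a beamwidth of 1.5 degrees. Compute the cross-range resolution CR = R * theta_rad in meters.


BW_rad = 0.026179939
CR = 198000 * 0.026179939 = 5183.6 m

5183.6 m


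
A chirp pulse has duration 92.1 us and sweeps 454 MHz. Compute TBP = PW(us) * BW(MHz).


TBP = 92.1 * 454 = 41813.4

41813.4


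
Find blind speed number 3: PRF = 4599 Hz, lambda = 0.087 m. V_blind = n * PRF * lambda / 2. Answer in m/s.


V_blind = 3 * 4599 * 0.087 / 2 = 600.2 m/s

600.2 m/s


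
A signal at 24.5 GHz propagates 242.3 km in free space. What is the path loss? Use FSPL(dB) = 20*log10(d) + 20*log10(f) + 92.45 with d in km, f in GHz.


20*log10(242.3) = 47.69
20*log10(24.5) = 27.78
FSPL = 167.9 dB

167.9 dB


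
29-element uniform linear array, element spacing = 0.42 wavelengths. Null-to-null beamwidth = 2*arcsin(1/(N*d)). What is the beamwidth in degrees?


1/(N*d) = 1/(29*0.42) = 0.082102
BW = 2*arcsin(0.082102) = 9.4 degrees

9.4 degrees


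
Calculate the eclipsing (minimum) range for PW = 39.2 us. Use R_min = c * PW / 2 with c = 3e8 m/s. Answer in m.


R_min = 3e8 * 39.2e-6 / 2 = 5880.0 m

5880.0 m


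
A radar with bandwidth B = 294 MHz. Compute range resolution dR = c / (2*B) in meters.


dR = 3e8 / (2 * 294000000.0) = 0.51 m

0.51 m


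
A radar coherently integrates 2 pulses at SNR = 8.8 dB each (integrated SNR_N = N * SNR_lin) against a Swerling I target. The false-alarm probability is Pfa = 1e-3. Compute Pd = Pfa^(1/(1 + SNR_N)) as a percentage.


SNR_lin = 10^(8.8/10) = 7.58578
SNR_N = 2 * 7.58578 = 15.17156
1/(1 + SNR_N) = 1/16.17156 = 0.061837
Pd = (1e-3)^0.061837 = 0.65236
Pd = 65.2%

65.2%


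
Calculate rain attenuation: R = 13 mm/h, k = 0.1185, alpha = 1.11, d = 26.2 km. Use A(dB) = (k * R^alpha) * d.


gamma = 0.1185 * 13^1.11 = 2.042657 dB/km
A = 2.042657 * 26.2 = 53.52 dB

53.52 dB


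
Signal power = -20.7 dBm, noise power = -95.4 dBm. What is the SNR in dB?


SNR = -20.7 - (-95.4) = 74.7 dB

74.7 dB


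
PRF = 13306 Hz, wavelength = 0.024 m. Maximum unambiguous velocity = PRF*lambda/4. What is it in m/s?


V_ua = 13306 * 0.024 / 4 = 79.8 m/s

79.8 m/s


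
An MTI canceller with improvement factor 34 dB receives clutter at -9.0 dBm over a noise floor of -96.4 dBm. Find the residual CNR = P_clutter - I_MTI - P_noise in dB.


CNR = -9.0 - 34 - (-96.4) = 53.4 dB

53.4 dB


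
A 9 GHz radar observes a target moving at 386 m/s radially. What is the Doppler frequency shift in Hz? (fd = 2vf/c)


fd = 2 * 386 * 9000000000.0 / 3e8 = 23160.0 Hz

23160.0 Hz


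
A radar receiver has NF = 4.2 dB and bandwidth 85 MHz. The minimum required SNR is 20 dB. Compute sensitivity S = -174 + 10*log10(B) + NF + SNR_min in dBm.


10*log10(85000000.0) = 79.29
S = -174 + 79.29 + 4.2 + 20 = -70.5 dBm

-70.5 dBm


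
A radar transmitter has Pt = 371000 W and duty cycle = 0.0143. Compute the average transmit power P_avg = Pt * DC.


P_avg = 371000 * 0.0143 = 5305.3 W

5305.3 W


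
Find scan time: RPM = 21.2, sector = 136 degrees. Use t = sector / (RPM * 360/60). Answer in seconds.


t = 136 / (21.2 * 360) * 60 = 1.07 s

1.07 s


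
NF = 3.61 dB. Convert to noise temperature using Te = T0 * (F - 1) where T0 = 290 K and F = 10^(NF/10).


NF_lin = 10^(3.61/10) = 2.296149
Te = 290 * (2.296149 - 1) = 375.9 K

375.9 K


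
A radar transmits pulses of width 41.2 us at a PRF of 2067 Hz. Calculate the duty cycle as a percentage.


DC = 41.2e-6 * 2067 * 100 = 8.52%

8.52%


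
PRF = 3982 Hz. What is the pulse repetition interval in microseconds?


PRI = 1/3982 = 0.0002511301 s = 251.1 us

251.1 us


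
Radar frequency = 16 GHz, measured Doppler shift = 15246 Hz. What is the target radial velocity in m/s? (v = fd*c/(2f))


v = 15246 * 3e8 / (2 * 16000000000.0) = 142.9 m/s

142.9 m/s


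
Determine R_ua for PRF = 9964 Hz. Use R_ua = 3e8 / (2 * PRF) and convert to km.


R_ua = 3e8 / (2 * 9964) = 15054.2 m = 15.1 km

15.1 km


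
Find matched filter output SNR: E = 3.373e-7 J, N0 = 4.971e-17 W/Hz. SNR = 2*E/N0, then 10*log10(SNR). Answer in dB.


SNR_lin = 2 * 3.373e-7 / 4.971e-17 = 1.357e10
SNR_dB = 10*log10(1.357e10) = 101.3 dB

101.3 dB


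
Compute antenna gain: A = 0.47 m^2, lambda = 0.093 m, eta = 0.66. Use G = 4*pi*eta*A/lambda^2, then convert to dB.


G_linear = 4*pi*0.66*0.47/0.093^2 = 450.7
G_dB = 10*log10(450.7) = 26.5 dB

26.5 dB


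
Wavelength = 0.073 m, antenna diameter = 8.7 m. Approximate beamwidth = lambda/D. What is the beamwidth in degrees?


BW_rad = 0.073 / 8.7 = 0.008391
BW_deg = 0.48 degrees

0.48 degrees


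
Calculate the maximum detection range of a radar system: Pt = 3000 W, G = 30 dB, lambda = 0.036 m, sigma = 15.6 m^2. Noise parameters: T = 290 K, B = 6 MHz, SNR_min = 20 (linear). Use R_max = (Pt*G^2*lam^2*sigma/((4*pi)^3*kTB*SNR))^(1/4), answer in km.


G_lin = 10^(30/10) = 1000.0
R^4 = 3000 * 1000.0^2 * 0.036^2 * 15.6 / ((4*pi)^3 * 1.38e-23 * 290 * 6000000.0 * 20)
R^4 = 6.36448e16 m^4
R_max = (6.36448e16)^(1/4) = 15883.3 m = 15.9 km

15.9 km


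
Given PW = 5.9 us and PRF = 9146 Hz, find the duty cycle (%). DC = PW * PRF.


DC = 5.9e-6 * 9146 * 100 = 5.4%

5.4%


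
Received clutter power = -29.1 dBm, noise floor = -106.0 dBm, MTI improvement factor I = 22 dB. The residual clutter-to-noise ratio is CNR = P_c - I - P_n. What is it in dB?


CNR = -29.1 - 22 - (-106.0) = 54.9 dB

54.9 dB


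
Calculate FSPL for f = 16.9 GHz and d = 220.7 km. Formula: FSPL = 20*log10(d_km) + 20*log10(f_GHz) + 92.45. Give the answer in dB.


20*log10(220.7) = 46.88
20*log10(16.9) = 24.56
FSPL = 163.9 dB

163.9 dB


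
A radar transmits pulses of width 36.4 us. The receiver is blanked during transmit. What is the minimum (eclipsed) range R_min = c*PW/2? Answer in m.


R_min = 3e8 * 36.4e-6 / 2 = 5460.0 m

5460.0 m


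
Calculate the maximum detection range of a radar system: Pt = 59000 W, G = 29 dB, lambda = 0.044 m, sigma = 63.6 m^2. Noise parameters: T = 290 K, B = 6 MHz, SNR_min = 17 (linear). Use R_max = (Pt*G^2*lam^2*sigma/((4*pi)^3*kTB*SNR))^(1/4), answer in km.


G_lin = 10^(29/10) = 794.328235
R^4 = 59000 * 794.328235^2 * 0.044^2 * 63.6 / ((4*pi)^3 * 1.38e-23 * 290 * 6000000.0 * 17)
R^4 = 5.65858e18 m^4
R_max = (5.65858e18)^(1/4) = 48772.7 m = 48.8 km

48.8 km


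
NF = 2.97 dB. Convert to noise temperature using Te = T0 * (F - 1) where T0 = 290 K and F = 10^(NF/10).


NF_lin = 10^(2.97/10) = 1.981527
Te = 290 * (1.981527 - 1) = 284.6 K

284.6 K


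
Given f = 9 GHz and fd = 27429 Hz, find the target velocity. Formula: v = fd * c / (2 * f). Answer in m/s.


v = 27429 * 3e8 / (2 * 9000000000.0) = 457.2 m/s

457.2 m/s


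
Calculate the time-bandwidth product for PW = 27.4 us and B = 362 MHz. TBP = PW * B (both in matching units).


TBP = 27.4 * 362 = 9918.8

9918.8


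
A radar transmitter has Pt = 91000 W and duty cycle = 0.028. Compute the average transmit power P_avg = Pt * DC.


P_avg = 91000 * 0.028 = 2548.0 W

2548.0 W


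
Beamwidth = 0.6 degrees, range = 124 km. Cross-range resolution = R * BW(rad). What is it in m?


BW_rad = 0.010471976
CR = 124000 * 0.010471976 = 1298.5 m

1298.5 m


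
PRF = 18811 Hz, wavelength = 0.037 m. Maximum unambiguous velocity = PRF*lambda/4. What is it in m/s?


V_ua = 18811 * 0.037 / 4 = 174.0 m/s

174.0 m/s


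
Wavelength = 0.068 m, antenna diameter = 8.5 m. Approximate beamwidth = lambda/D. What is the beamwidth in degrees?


BW_rad = 0.068 / 8.5 = 0.008
BW_deg = 0.46 degrees

0.46 degrees


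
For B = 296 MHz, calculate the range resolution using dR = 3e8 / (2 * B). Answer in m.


dR = 3e8 / (2 * 296000000.0) = 0.51 m

0.51 m


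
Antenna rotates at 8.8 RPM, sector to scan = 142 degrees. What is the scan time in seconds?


t = 142 / (8.8 * 360) * 60 = 2.69 s

2.69 s


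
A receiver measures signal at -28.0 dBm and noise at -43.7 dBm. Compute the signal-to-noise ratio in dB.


SNR = -28.0 - (-43.7) = 15.7 dB

15.7 dB


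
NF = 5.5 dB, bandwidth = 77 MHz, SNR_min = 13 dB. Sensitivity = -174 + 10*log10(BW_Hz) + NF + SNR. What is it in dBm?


10*log10(77000000.0) = 78.86
S = -174 + 78.86 + 5.5 + 13 = -76.6 dBm

-76.6 dBm


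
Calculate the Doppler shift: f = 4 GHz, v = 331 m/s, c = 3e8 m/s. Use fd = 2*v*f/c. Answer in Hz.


fd = 2 * 331 * 4000000000.0 / 3e8 = 8826.7 Hz

8826.7 Hz


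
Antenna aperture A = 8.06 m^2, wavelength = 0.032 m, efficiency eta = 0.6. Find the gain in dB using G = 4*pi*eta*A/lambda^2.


G_linear = 4*pi*0.6*8.06/0.032^2 = 59346.65
G_dB = 10*log10(59346.65) = 47.7 dB

47.7 dB


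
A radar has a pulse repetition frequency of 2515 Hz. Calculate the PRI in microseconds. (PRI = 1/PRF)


PRI = 1/2515 = 0.0003976143 s = 397.6 us

397.6 us


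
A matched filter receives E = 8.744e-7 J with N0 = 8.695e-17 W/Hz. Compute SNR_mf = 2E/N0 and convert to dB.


SNR_lin = 2 * 8.744e-7 / 8.695e-17 = 2.011e10
SNR_dB = 10*log10(2.011e10) = 103.0 dB

103.0 dB


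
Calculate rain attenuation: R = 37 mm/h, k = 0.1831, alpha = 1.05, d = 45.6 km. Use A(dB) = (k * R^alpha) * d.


gamma = 0.1831 * 37^1.05 = 8.115217 dB/km
A = 8.115217 * 45.6 = 370.05 dB

370.05 dB


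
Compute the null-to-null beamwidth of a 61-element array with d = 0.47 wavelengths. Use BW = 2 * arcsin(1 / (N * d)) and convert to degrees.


1/(N*d) = 1/(61*0.47) = 0.03488
BW = 2*arcsin(0.03488) = 4.0 degrees

4.0 degrees


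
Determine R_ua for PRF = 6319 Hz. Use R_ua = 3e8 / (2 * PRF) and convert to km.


R_ua = 3e8 / (2 * 6319) = 23737.9 m = 23.7 km

23.7 km


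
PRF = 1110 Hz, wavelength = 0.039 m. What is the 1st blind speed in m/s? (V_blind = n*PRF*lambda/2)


V_blind = 1 * 1110 * 0.039 / 2 = 21.6 m/s

21.6 m/s


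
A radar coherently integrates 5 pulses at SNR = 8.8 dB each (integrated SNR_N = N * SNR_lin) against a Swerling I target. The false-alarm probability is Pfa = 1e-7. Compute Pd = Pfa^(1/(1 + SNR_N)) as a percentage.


SNR_lin = 10^(8.8/10) = 7.58578
SNR_N = 5 * 7.58578 = 37.9289
1/(1 + SNR_N) = 1/38.9289 = 0.0256879
Pd = (1e-7)^0.0256879 = 0.66097
Pd = 66.1%

66.1%


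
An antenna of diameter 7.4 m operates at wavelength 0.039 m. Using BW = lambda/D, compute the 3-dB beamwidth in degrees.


BW_rad = 0.039 / 7.4 = 0.00527
BW_deg = 0.3 degrees

0.3 degrees


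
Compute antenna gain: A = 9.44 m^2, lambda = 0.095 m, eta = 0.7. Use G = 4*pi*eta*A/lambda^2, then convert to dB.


G_linear = 4*pi*0.7*9.44/0.095^2 = 9200.95
G_dB = 10*log10(9200.95) = 39.6 dB

39.6 dB
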